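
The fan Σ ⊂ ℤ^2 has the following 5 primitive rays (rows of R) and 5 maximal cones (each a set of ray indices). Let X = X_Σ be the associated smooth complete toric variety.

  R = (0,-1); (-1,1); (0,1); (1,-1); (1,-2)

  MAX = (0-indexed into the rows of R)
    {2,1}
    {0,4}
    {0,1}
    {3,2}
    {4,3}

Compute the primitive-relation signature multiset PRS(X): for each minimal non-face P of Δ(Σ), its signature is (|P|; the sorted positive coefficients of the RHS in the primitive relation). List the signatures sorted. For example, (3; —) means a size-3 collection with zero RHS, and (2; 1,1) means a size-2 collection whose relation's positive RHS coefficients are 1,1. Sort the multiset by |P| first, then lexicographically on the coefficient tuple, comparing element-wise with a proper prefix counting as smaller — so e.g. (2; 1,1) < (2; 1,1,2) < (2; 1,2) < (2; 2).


5 collections generate NE(X_Σ); each relation:

  • {0,2}:  v_{0} + v_{2} = 0 — sig = (2; —)
  • {1,3}:  v_{1} + v_{3} = 0 — sig = (2; —)
  • {0,3}:  v_{0} + v_{3} = v_{4} — sig = (2; 1)
  • {1,4}:  v_{1} + v_{4} = v_{0} — sig = (2; 1)
  • {2,4}:  v_{2} + v_{4} = v_{3} — sig = (2; 1)

Sorted signature multiset PRS(X):
{ (2; —) ×2,  (2; 1) ×3 }


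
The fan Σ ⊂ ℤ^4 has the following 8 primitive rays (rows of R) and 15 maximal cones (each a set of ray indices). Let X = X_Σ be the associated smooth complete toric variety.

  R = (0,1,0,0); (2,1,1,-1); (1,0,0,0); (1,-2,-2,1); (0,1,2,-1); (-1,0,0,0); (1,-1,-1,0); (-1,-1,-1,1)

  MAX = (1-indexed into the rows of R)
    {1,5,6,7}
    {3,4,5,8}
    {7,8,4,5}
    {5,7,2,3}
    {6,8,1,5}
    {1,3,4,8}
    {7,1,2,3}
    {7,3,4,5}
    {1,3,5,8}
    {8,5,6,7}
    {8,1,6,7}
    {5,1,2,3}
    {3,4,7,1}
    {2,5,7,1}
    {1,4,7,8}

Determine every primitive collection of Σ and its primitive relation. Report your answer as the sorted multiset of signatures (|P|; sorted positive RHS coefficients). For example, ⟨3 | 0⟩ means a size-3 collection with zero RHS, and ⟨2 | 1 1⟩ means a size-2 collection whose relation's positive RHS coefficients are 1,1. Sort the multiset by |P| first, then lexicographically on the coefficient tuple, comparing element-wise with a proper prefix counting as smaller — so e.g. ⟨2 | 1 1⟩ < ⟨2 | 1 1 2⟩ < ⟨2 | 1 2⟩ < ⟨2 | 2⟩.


9 collections generate NE(X_Σ); each relation:

  P={3,6}:  v_{3} + v_{6} = 0 — sig = ⟨2 | 0⟩
  P={2,8}:  v_{2} + v_{8} = v_{3} — sig = ⟨2 | 1⟩
  P={4,6}:  v_{4} + v_{6} = v_{7} + v_{8} — sig = ⟨2 | 1 1⟩
  P={2,6}:  v_{2} + v_{6} = v_{1} + v_{5} + v_{7} — sig = ⟨2 | 1 1 1⟩
  P={2,4}:  v_{2} + v_{4} = 2·v_{3} + v_{7} — sig = ⟨2 | 1 2⟩
  P={1,4,5}:  v_{1} + v_{4} + v_{5} = v_{3} — sig = ⟨3 | 1⟩
  P={3,7,8}:  v_{3} + v_{7} + v_{8} = v_{4} — sig = ⟨3 | 1⟩
  P={1,5,7,8}:  v_{1} + v_{5} + v_{7} + v_{8} = 0 — sig = ⟨4 | 0⟩
  P={1,3,5,7}:  v_{1} + v_{3} + v_{5} + v_{7} = v_{2} — sig = ⟨4 | 1⟩

so the primitive-relation signature multiset is
[⟨2 | 0⟩, ⟨2 | 1⟩, ⟨2 | 1 1⟩, ⟨2 | 1 1 1⟩, ⟨2 | 1 2⟩, ⟨3 | 1⟩, ⟨3 | 1⟩, ⟨4 | 0⟩, ⟨4 | 1⟩]


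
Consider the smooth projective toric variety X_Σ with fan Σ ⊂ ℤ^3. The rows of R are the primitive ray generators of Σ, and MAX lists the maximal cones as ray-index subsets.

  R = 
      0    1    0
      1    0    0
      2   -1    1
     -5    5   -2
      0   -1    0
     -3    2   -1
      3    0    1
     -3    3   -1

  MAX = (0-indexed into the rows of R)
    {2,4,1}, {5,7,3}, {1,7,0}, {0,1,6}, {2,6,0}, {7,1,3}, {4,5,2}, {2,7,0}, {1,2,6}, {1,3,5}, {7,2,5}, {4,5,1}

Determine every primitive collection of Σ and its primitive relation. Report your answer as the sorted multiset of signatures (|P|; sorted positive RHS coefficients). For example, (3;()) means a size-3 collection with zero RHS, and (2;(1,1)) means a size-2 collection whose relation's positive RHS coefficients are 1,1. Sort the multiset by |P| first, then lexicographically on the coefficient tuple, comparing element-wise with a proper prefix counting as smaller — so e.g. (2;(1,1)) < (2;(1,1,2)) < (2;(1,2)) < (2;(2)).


Primitive collections (14):

  P={0,4}:  v_{0} + v_{4} = 0  so sig = (2;())
  P={0,5}:  v_{0} + v_{5} = v_{7}  so sig = (2;(1))
  P={4,7}:  v_{4} + v_{7} = v_{5}  so sig = (2;(1))
  P={2,3}:  v_{2} + v_{3} = v_{0} + v_{7}  so sig = (2;(1,1))
  P={4,6}:  v_{4} + v_{6} = v_{1} + v_{2}  so sig = (2;(1,1))
  P={3,6}:  v_{3} + v_{6} = 2·v_{0} + v_{1} + v_{7}  so sig = (2;(1,1,2))
  P={0,3}:  v_{0} + v_{3} = v_{1} + 2·v_{7}  so sig = (2;(1,2))
  P={3,4}:  v_{3} + v_{4} = v_{1} + 2·v_{5}  so sig = (2;(1,2))
  P={5,6}:  v_{5} + v_{6} = 2·v_{0}  so sig = (2;(2))
  P={6,7}:  v_{6} + v_{7} = 3·v_{0}  so sig = (2;(3))
  P={0,1,2}:  v_{0} + v_{1} + v_{2} = v_{6}  so sig = (3;(1))
  P={1,2,5}:  v_{1} + v_{2} + v_{5} = v_{0}  so sig = (3;(1))
  P={1,5,7}:  v_{1} + v_{5} + v_{7} = v_{3}  so sig = (3;(1))
  P={1,2,7}:  v_{1} + v_{2} + v_{7} = 2·v_{0}  so sig = (3;(2))

Sorted signature multiset PRS(X):
{ (2;()),  (2;(1)) ×2,  (2;(1,1)) ×2,  (2;(1,1,2)),  (2;(1,2)) ×2,  (2;(2)),  (2;(3)),  (3;(1)) ×3,  (3;(2)) }


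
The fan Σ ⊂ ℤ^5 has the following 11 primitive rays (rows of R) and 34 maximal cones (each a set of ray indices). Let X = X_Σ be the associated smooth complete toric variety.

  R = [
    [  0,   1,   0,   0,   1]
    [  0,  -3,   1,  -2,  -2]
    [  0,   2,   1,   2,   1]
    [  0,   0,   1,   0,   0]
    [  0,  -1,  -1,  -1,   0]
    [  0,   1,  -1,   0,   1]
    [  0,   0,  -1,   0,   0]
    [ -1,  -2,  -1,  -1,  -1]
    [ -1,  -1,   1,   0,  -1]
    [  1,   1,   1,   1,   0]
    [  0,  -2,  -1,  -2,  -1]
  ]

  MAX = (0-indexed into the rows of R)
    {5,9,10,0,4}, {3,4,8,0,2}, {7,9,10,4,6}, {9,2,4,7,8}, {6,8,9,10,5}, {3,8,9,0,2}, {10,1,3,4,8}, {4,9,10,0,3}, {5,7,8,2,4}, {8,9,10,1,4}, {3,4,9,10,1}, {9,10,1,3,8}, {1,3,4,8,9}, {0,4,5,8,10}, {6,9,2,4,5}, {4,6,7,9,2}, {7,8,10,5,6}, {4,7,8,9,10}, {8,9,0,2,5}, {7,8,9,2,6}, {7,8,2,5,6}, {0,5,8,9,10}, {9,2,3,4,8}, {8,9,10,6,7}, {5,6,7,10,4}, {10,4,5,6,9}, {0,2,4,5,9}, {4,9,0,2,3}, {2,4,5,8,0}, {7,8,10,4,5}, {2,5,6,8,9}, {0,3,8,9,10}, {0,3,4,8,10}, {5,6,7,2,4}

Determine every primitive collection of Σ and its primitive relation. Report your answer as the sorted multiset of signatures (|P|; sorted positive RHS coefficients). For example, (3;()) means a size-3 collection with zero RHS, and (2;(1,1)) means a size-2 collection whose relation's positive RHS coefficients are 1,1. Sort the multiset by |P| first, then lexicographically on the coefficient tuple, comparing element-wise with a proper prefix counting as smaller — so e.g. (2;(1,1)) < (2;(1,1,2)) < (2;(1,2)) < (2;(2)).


The 16 primitive collections of Σ (r=11, n=5):

  P = {2,10}:  v_{2} + v_{10} = 0 ; sig = (2;())
  P = {3,6}:  v_{3} + v_{6} = 0 ; sig = (2;())
  P = {0,6}:  v_{0} + v_{6} = v_{5} ; sig = (2;(1))
  P = {3,5}:  v_{3} + v_{5} = v_{0} ; sig = (2;(1))
  P = {1,5}:  v_{1} + v_{5} = v_{3} + v_{10} ; sig = (2;(1,1))
  P = {3,7}:  v_{3} + v_{7} = v_{4} + v_{8} ; sig = (2;(1,1))
  P = {0,7}:  v_{0} + v_{7} = v_{4} + v_{5} + v_{8} ; sig = (2;(1,1,1))
  P = {1,2}:  v_{1} + v_{2} = v_{3} + v_{4} + v_{8} + v_{9} ; sig = (2;(1,1,1,1))
  P = {1,6}:  v_{1} + v_{6} = v_{4} + v_{8} + v_{9} + v_{10} ; sig = (2;(1,1,1,1))
  P = {1,7}:  v_{1} + v_{7} = 2·v_{4} + 2·v_{8} + v_{9} + v_{10} ; sig = (2;(1,1,2,2))
  P = {0,1}:  v_{0} + v_{1} = 2·v_{3} + v_{10} ; sig = (2;(1,2))
  P = {4,6,8}:  v_{4} + v_{6} + v_{8} = v_{7} ; sig = (3;(1))
  P = {5,7,9}:  v_{5} + v_{7} + v_{9} = v_{6} ; sig = (3;(1))
  P = {4,5,8,9}:  v_{4} + v_{5} + v_{8} + v_{9} = 0 ; sig = (4;())
  P = {0,4,8,9}:  v_{0} + v_{4} + v_{8} + v_{9} = v_{3} ; sig = (4;(1))
  P = {3,4,8,9,10}:  v_{3} + v_{4} + v_{8} + v_{9} + v_{10} = v_{1} ; sig = (5;(1))

Signatures (|P|; sorted positive RHS coefficients), sorted:
    (2;())
    (2;())
    (2;(1))
    (2;(1))
    (2;(1,1))
    (2;(1,1))
    (2;(1,1,1))
    (2;(1,1,1,1))
    (2;(1,1,1,1))
    (2;(1,1,2,2))
    (2;(1,2))
    (3;(1))
    (3;(1))
    (4;())
    (4;(1))
    (5;(1))


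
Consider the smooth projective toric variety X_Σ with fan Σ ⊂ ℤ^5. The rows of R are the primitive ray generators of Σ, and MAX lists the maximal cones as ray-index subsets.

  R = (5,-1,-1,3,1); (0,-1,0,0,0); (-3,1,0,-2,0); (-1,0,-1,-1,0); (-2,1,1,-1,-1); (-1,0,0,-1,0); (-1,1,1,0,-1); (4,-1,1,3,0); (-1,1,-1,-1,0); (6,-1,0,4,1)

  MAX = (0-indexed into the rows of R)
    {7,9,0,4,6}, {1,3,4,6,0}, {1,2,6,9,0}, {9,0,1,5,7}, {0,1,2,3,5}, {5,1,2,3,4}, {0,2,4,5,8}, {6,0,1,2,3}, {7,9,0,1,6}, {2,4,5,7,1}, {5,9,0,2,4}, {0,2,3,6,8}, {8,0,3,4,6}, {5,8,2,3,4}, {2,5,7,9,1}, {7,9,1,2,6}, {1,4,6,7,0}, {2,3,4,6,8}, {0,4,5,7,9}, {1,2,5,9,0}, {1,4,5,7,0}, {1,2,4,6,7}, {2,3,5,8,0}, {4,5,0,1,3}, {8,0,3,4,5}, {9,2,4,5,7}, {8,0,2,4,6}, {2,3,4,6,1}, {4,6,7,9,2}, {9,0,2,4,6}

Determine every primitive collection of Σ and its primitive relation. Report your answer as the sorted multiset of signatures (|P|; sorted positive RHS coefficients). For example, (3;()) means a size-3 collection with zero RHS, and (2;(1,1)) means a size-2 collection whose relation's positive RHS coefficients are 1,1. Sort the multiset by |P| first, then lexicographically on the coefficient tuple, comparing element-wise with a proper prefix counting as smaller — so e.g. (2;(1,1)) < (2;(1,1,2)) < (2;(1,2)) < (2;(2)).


10 collections generate NE(X_Σ); each relation:

  • {1,8}:  v_{1} + v_{8} = v_{3}  ⇒ sig = (2;(1))
  • {3,9}:  v_{3} + v_{9} = v_{0}  ⇒ sig = (2;(1))
  • {5,6}:  v_{5} + v_{6} = v_{4}  ⇒ sig = (2;(1))
  • {7,8}:  v_{7} + v_{8} = v_{0} + v_{4}  ⇒ sig = (2;(1,1))
  • {3,7}:  v_{3} + v_{7} = v_{0} + v_{1} + v_{4}  ⇒ sig = (2;(1,1,1))
  • {8,9}:  v_{8} + v_{9} = 2·v_{0} + v_{2} + v_{4}  ⇒ sig = (2;(1,1,2))
  • {0,2,7}:  v_{0} + v_{2} + v_{7} = v_{9}  ⇒ sig = (3;(1))
  • {1,4,9}:  v_{1} + v_{4} + v_{9} = v_{7}  ⇒ sig = (3;(1))
  • {0,1,2,4}:  v_{0} + v_{1} + v_{2} + v_{4} = 0  ⇒ sig = (4;())
  • {0,2,3,4}:  v_{0} + v_{2} + v_{3} + v_{4} = v_{8}  ⇒ sig = (4;(1))

Signatures (|P|; sorted positive RHS coefficients), sorted:
{ (2;(1)) ×3,  (2;(1,1)),  (2;(1,1,1)),  (2;(1,1,2)),  (3;(1)) ×2,  (4;()),  (4;(1)) }


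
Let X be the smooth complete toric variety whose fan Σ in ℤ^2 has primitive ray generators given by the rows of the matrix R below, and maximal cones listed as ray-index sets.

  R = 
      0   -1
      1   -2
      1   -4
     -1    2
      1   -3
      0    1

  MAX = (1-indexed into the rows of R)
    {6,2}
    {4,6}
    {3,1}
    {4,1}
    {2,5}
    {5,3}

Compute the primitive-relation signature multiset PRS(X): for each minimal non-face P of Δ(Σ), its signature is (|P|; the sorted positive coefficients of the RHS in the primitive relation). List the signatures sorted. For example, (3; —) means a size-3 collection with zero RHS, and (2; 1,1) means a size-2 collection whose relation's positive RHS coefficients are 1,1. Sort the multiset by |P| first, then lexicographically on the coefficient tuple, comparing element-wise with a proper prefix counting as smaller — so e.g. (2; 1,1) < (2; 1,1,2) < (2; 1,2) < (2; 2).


Δ(Σ) — 6 vertices, 9 min non-faces:

  • {1,6}:  v_{1} + v_{6} = 0  ⟹  sig = (2; —)
  • {2,4}:  v_{2} + v_{4} = 0  ⟹  sig = (2; —)
  • {1,2}:  v_{1} + v_{2} = v_{5}  ⟹  sig = (2; 1)
  • {1,5}:  v_{1} + v_{5} = v_{3}  ⟹  sig = (2; 1)
  • {3,6}:  v_{3} + v_{6} = v_{5}  ⟹  sig = (2; 1)
  • {4,5}:  v_{4} + v_{5} = v_{1}  ⟹  sig = (2; 1)
  • {5,6}:  v_{5} + v_{6} = v_{2}  ⟹  sig = (2; 1)
  • {2,3}:  v_{2} + v_{3} = 2·v_{5}  ⟹  sig = (2; 2)
  • {3,4}:  v_{3} + v_{4} = 2·v_{1}  ⟹  sig = (2; 2)

Sorted signature multiset PRS(X):
{ (2; —) ×2,  (2; 1) ×5,  (2; 2) ×2 }


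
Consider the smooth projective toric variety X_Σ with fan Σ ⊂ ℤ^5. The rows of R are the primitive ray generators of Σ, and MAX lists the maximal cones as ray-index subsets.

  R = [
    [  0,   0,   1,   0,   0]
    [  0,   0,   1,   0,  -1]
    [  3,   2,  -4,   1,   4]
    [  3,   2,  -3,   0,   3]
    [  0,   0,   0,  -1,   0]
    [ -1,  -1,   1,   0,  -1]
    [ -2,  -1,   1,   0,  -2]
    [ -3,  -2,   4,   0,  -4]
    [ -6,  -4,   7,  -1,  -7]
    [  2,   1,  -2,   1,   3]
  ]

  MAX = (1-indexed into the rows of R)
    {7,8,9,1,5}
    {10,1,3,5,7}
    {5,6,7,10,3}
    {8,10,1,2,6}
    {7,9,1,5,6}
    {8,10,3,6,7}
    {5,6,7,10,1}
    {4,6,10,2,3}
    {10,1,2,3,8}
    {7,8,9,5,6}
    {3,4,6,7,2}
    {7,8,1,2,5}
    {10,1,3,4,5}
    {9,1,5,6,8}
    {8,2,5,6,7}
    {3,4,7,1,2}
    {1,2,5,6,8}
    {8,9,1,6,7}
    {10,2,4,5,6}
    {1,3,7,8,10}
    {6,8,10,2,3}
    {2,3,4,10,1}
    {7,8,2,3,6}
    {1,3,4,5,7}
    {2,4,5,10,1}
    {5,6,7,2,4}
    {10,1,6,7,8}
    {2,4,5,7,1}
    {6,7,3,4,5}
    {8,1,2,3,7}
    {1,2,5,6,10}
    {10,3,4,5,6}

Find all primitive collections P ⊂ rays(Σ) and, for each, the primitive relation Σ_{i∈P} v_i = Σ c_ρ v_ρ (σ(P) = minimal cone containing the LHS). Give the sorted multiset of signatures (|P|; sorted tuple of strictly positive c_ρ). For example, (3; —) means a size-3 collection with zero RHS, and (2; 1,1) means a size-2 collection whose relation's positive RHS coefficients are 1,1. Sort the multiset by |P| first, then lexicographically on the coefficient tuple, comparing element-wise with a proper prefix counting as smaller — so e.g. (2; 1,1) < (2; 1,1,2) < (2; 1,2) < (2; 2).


Minimal non-faces — 14 found among 10 rays, 32 max cones:

  • {4,8}:  v_{4} + v_{8} = v_{2}  ⟹  sig = (2; 1)
  • {4,9}:  v_{4} + v_{9} = v_{5} + v_{8}  ⟹  sig = (2; 1,1)
  • {3,9}:  v_{3} + v_{9} = v_{1} + v_{6} + v_{7}  ⟹  sig = (2; 1,1,1)
  • {2,9}:  v_{2} + v_{9} = v_{5} + 2·v_{8}  ⟹  sig = (2; 1,2)
  • {9,10}:  v_{9} + v_{10} = 2·v_{1} + 2·v_{6} + v_{7}  ⟹  sig = (2; 1,2,2)
  • {3,5,8}:  v_{3} + v_{5} + v_{8} = 0  ⟹  sig = (3; —)
  • {1,3,6}:  v_{1} + v_{3} + v_{6} = v_{10}  ⟹  sig = (3; 1)
  • {2,3,5}:  v_{2} + v_{3} + v_{5} = v_{4}  ⟹  sig = (3; 1)
  • {4,7,10}:  v_{4} + v_{7} + v_{10} = v_{3}  ⟹  sig = (3; 1)
  • {2,7,10}:  v_{2} + v_{7} + v_{10} = v_{3} + v_{8}  ⟹  sig = (3; 1,1)
  • {5,8,10}:  v_{5} + v_{8} + v_{10} = v_{1} + v_{6}  ⟹  sig = (3; 1,1)
  • {1,4,6}:  v_{1} + v_{4} + v_{6} = v_{2} + v_{5} + v_{10}  ⟹  sig = (3; 1,1,1)
  • {1,2,6,7}:  v_{1} + v_{2} + v_{6} + v_{7} = v_{8}  ⟹  sig = (4; 1)
  • {1,5,6,7,8}:  v_{1} + v_{5} + v_{6} + v_{7} + v_{8} = v_{9}  ⟹  sig = (5; 1)

Signatures (|P|; sorted positive RHS coefficients), sorted:
    (2; 1)
    (2; 1,1)
    (2; 1,1,1)
    (2; 1,2)
    (2; 1,2,2)
    (3; —)
    (3; 1)
    (3; 1)
    (3; 1)
    (3; 1,1)
    (3; 1,1)
    (3; 1,1,1)
    (4; 1)
    (5; 1)


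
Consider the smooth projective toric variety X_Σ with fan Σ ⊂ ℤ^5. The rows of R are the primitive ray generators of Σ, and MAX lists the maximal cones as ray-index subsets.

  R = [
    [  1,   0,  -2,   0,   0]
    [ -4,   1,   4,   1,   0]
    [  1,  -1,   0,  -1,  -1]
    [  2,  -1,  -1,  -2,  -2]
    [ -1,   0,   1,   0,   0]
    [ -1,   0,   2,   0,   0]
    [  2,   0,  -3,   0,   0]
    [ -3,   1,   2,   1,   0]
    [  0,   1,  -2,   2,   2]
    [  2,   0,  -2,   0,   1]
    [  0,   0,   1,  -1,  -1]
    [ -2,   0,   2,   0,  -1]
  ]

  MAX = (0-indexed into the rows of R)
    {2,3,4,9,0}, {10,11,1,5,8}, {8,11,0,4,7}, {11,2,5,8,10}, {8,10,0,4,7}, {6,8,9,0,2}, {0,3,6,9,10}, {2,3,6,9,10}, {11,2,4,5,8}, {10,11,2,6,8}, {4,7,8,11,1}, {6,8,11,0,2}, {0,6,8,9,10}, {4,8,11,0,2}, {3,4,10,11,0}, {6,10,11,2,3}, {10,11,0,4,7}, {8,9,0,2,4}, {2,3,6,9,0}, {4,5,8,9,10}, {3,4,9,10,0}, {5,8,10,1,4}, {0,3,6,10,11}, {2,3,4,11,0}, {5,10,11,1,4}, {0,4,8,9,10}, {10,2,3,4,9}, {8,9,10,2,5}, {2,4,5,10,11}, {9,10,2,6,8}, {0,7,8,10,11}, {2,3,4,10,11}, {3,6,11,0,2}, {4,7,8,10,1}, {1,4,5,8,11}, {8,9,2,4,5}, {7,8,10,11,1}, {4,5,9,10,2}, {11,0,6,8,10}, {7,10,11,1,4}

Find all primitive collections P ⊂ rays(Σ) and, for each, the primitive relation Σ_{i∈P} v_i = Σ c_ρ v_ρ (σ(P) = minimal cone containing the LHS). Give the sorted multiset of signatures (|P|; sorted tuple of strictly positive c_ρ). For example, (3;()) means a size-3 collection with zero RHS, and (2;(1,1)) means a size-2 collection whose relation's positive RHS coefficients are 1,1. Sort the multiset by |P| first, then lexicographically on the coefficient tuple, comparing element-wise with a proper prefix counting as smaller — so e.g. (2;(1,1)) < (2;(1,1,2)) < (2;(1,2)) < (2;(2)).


19 collections generate NE(X_Σ); each relation:

  {0,5}:  v_{0} + v_{5} = 0  so sig = (2;())
  {9,11}:  v_{9} + v_{11} = 0  so sig = (2;())
  {0,1}:  v_{0} + v_{1} = v_{7}  so sig = (2;(1))
  {2,7}:  v_{2} + v_{7} = v_{11}  so sig = (2;(1))
  {3,8}:  v_{3} + v_{8} = v_{6}  so sig = (2;(1))
  {4,6}:  v_{4} + v_{6} = v_{0}  so sig = (2;(1))
  {5,7}:  v_{5} + v_{7} = v_{1}  so sig = (2;(1))
  {1,2}:  v_{1} + v_{2} = v_{5} + v_{11}  so sig = (2;(1,1))
  {1,3}:  v_{1} + v_{3} = v_{10} + v_{11}  so sig = (2;(1,1))
  {3,5}:  v_{3} + v_{5} = v_{2} + v_{10}  so sig = (2;(1,1))
  {1,6}:  v_{1} + v_{6} = v_{8} + v_{10} + v_{11}  so sig = (2;(1,1,1))
  {3,7}:  v_{3} + v_{7} = v_{0} + v_{10} + v_{11}  so sig = (2;(1,1,1))
  {5,6}:  v_{5} + v_{6} = v_{2} + v_{8} + v_{10}  so sig = (2;(1,1,1))
  {7,9}:  v_{7} + v_{9} = v_{4} + v_{8} + v_{10}  so sig = (2;(1,1,1))
  {1,9}:  v_{1} + v_{9} = v_{4} + v_{5} + v_{8} + v_{10}  so sig = (2;(1,1,1,1))
  {6,7}:  v_{6} + v_{7} = v_{0} + v_{8} + v_{10} + v_{11}  so sig = (2;(1,1,1,1))
  {0,2,10}:  v_{0} + v_{2} + v_{10} = v_{3}  so sig = (3;(1))
  {2,4,8,10}:  v_{2} + v_{4} + v_{8} + v_{10} = 0  so sig = (4;())
  {4,8,10,11}:  v_{4} + v_{8} + v_{10} + v_{11} = v_{7}  so sig = (4;(1))

Signatures (|P|; sorted positive RHS coefficients), sorted:
    (2;())
    (2;())
    (2;(1))
    (2;(1))
    (2;(1))
    (2;(1))
    (2;(1))
    (2;(1,1))
    (2;(1,1))
    (2;(1,1))
    (2;(1,1,1))
    (2;(1,1,1))
    (2;(1,1,1))
    (2;(1,1,1))
    (2;(1,1,1,1))
    (2;(1,1,1,1))
    (3;(1))
    (4;())
    (4;(1))


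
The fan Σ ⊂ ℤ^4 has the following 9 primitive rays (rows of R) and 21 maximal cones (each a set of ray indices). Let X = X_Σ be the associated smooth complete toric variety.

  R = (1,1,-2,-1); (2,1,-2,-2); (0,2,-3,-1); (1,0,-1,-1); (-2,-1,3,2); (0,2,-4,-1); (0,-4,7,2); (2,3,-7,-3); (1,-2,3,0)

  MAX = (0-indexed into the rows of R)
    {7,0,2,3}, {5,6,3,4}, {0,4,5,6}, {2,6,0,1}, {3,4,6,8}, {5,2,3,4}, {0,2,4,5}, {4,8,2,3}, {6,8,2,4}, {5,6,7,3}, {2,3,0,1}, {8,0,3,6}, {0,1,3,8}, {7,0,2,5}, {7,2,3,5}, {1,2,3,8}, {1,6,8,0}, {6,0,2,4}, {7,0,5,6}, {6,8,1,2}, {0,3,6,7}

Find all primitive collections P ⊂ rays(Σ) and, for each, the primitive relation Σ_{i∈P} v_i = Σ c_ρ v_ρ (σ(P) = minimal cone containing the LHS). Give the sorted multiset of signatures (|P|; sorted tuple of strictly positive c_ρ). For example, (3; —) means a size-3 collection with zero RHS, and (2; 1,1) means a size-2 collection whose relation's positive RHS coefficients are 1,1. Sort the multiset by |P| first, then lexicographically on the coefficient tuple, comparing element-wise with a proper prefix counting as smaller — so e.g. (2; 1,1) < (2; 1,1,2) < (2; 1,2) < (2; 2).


Minimal non-faces — 14 found among 9 rays, 21 max cones:

  • {4,7}:  v_{4} + v_{7} = v_{5}  ⟹  sig = (2; 1)
  • {5,8}:  v_{5} + v_{8} = v_{3}  ⟹  sig = (2; 1)
  • {1,5}:  v_{1} + v_{5} = v_{0} + v_{2} + v_{3}  ⟹  sig = (2; 1,1,1)
  • {1,4}:  v_{1} + v_{4} = 2·v_{2} + v_{6}  ⟹  sig = (2; 1,2)
  • {7,8}:  v_{7} + v_{8} = v_{0} + 2·v_{3}  ⟹  sig = (2; 1,2)
  • {1,7}:  v_{1} + v_{7} = 2·v_{0} + v_{2} + 2·v_{3}  ⟹  sig = (2; 1,2,2)
  • {0,3,4}:  v_{0} + v_{3} + v_{4} = 0  ⟹  sig = (3; —)
  • {2,5,6}:  v_{2} + v_{5} + v_{6} = 0  ⟹  sig = (3; —)
  • {0,2,8}:  v_{0} + v_{2} + v_{8} = v_{1}  ⟹  sig = (3; 1)
  • {0,3,5}:  v_{0} + v_{3} + v_{5} = v_{7}  ⟹  sig = (3; 1)
  • {2,3,6}:  v_{2} + v_{3} + v_{6} = v_{8}  ⟹  sig = (3; 1)
  • {0,4,8}:  v_{0} + v_{4} + v_{8} = v_{2} + v_{6}  ⟹  sig = (3; 1,1)
  • {2,6,7}:  v_{2} + v_{6} + v_{7} = v_{0} + v_{3}  ⟹  sig = (3; 1,1)
  • {1,3,6}:  v_{1} + v_{3} + v_{6} = v_{0} + 2·v_{8}  ⟹  sig = (3; 1,2)

Sorted signature multiset PRS(X):
[(2; 1), (2; 1), (2; 1,1,1), (2; 1,2), (2; 1,2), (2; 1,2,2), (3; —), (3; —), (3; 1), (3; 1), (3; 1), (3; 1,1), (3; 1,1), (3; 1,2)]


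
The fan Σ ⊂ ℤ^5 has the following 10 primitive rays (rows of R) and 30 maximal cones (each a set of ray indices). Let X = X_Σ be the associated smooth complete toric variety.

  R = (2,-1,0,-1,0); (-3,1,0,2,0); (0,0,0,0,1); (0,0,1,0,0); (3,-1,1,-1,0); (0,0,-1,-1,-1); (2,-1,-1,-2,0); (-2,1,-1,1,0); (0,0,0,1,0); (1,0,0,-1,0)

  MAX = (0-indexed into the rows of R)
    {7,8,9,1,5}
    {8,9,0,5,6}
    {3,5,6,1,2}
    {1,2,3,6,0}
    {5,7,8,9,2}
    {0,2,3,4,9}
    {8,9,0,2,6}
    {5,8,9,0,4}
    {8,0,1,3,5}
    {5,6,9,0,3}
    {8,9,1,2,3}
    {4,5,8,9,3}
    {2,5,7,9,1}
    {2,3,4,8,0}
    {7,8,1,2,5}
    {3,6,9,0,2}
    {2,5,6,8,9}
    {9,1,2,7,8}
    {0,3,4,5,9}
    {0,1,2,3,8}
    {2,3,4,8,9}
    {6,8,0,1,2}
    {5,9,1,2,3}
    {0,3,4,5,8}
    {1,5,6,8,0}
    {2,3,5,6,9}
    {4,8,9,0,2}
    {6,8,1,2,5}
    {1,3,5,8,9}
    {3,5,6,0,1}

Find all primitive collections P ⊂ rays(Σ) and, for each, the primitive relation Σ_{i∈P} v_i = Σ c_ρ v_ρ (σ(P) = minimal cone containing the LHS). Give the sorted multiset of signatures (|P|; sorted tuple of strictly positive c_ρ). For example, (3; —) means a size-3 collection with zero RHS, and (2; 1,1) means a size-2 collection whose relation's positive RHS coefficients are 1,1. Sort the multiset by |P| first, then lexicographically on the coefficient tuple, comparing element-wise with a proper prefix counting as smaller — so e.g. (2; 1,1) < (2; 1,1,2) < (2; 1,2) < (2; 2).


Primitive collections (14):

  P={1,4}:  v_{1} + v_{4} = v_{3} + v_{8}  →  sig = (2; 1,1)
  P={3,7}:  v_{3} + v_{7} = v_{1} + v_{9}  →  sig = (2; 1,1)
  P={4,7}:  v_{4} + v_{7} = v_{8} + v_{9}  →  sig = (2; 1,1)
  P={0,7}:  v_{0} + v_{7} = v_{2} + v_{5} + v_{8}  →  sig = (2; 1,1,1)
  P={4,6}:  v_{4} + v_{6} = 2·v_{0} + v_{9}  →  sig = (2; 1,2)
  P={6,7}:  v_{6} + v_{7} = 2·v_{2} + 2·v_{5} + v_{8}  →  sig = (2; 1,2,2)
  P={0,1,9}:  v_{0} + v_{1} + v_{9} = 0  →  sig = (3; —)
  P={0,2,5}:  v_{0} + v_{2} + v_{5} = v_{6}  →  sig = (3; 1)
  P={3,6,8}:  v_{3} + v_{6} + v_{8} = v_{0}  →  sig = (3; 1)
  P={1,6,9}:  v_{1} + v_{6} + v_{9} = v_{2} + v_{5}  →  sig = (3; 1,1)
  P={2,4,5}:  v_{2} + v_{4} + v_{5} = v_{0} + v_{9}  →  sig = (3; 1,1)
  P={2,3,5,8}:  v_{2} + v_{3} + v_{5} + v_{8} = 0  →  sig = (4; —)
  P={0,3,8,9}:  v_{0} + v_{3} + v_{8} + v_{9} = v_{4}  →  sig = (4; 1)
  P={1,2,5,8,9}:  v_{1} + v_{2} + v_{5} + v_{8} + v_{9} = v_{7}  →  sig = (5; 1)

Hence PRS(X_Σ) =
[(2; 1,1), (2; 1,1), (2; 1,1), (2; 1,1,1), (2; 1,2), (2; 1,2,2), (3; —), (3; 1), (3; 1), (3; 1,1), (3; 1,1), (4; —), (4; 1), (5; 1)]


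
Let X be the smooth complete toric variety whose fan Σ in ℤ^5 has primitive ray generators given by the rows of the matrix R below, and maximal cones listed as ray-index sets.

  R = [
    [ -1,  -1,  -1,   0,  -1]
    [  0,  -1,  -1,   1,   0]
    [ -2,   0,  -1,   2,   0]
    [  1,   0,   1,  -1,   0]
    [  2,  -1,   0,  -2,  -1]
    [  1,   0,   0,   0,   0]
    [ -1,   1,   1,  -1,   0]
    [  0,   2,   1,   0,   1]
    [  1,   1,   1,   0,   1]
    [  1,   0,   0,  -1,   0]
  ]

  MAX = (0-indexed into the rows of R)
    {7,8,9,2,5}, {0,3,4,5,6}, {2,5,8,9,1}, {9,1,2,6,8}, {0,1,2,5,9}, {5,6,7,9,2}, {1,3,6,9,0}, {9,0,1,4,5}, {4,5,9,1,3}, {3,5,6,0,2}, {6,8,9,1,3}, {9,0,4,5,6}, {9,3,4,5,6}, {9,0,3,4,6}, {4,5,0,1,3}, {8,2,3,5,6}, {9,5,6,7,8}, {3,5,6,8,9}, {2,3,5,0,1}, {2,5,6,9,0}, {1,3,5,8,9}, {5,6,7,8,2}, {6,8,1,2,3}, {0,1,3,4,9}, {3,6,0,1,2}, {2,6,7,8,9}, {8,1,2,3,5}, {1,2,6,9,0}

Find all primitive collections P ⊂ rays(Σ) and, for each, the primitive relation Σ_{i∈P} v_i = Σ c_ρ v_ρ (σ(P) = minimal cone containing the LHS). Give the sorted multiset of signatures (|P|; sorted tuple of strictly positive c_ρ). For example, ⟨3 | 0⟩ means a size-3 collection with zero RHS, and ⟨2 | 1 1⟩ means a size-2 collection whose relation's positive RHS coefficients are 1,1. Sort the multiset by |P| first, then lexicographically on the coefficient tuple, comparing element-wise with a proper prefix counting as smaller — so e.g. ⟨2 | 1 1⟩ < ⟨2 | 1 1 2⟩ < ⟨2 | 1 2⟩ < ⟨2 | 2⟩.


Primitive collections (12):

  • {0,8}:  v_{0} + v_{8} = 0 ; sig = ⟨2 | 0⟩
  • {2,4}:  v_{2} + v_{4} = v_{0} + v_{5} ; sig = ⟨2 | 1 1⟩
  • {1,7}:  v_{1} + v_{7} = v_{2} + v_{8} + v_{9} ; sig = ⟨2 | 1 1 1⟩
  • {3,7}:  v_{3} + v_{7} = v_{5} + v_{6} + v_{8} ; sig = ⟨2 | 1 1 1⟩
  • {4,8}:  v_{4} + v_{8} = v_{3} + v_{5} + v_{9} ; sig = ⟨2 | 1 1 1⟩
  • {0,7}:  v_{0} + v_{7} = v_{2} + v_{5} + v_{6} + v_{9} ; sig = ⟨2 | 1 1 1 1⟩
  • {4,7}:  v_{4} + v_{7} = 2·v_{5} + v_{6} + v_{9} ; sig = ⟨2 | 1 1 2⟩
  • {1,5,6}:  v_{1} + v_{5} + v_{6} = 0 ; sig = ⟨3 | 0⟩
  • {2,3,9}:  v_{2} + v_{3} + v_{9} = 0 ; sig = ⟨3 | 0⟩
  • {1,4,6}:  v_{1} + v_{4} + v_{6} = v_{0} + v_{3} + v_{9} ; sig = ⟨3 | 1 1 1⟩
  • {0,3,5,9}:  v_{0} + v_{3} + v_{5} + v_{9} = v_{4} ; sig = ⟨4 | 1⟩
  • {2,5,6,8,9}:  v_{2} + v_{5} + v_{6} + v_{8} + v_{9} = v_{7} ; sig = ⟨5 | 1⟩

Hence PRS(X_Σ) =
    |P|=2: 7 collections, coeffs (), (1,1), (1,1,1), (1,1,1), (1,1,1), (1,1,1,1), (1,1,2)
    |P|=3: 3 collections, coeffs (), (), (1,1,1)
    |P|=4: 1 collection, coeffs (1)
    |P|=5: 1 collection, coeffs (1)


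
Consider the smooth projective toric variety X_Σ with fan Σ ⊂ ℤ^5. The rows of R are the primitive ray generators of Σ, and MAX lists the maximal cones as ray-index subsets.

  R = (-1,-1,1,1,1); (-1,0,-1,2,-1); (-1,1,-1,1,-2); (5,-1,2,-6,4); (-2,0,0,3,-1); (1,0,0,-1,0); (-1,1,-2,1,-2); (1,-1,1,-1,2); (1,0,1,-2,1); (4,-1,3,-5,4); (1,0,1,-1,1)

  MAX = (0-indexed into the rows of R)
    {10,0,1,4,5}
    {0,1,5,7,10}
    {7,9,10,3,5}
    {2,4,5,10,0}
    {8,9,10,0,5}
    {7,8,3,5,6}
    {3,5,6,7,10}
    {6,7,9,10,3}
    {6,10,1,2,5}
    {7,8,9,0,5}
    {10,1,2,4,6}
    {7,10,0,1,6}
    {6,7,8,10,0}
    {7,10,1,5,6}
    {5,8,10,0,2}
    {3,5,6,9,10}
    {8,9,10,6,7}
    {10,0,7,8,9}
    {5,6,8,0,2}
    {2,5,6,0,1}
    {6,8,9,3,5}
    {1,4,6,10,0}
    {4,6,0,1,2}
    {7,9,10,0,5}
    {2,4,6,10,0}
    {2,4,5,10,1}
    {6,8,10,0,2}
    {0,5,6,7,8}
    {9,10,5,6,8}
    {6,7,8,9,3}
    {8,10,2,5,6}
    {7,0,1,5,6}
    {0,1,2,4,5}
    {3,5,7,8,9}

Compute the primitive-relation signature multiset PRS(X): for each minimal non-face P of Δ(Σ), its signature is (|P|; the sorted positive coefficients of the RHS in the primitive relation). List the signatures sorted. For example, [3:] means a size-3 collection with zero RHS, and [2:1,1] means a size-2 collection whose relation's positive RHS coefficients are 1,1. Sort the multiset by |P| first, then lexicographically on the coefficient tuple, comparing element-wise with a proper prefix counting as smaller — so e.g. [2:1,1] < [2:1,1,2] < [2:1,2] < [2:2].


Σ has 18 primitive collections:

  {1,8}:  v_{1} + v_{8} = 0  ⟹  sig = [2:]
  {2,7}:  v_{2} + v_{7} = 0  ⟹  sig = [2:]
  {1,9}:  v_{1} + v_{9} = v_{5} + v_{7} + v_{10}  ⟹  sig = [2:1,1,1]
  {2,3}:  v_{2} + v_{3} = v_{5} + v_{6} + v_{9}  ⟹  sig = [2:1,1,1]
  {2,9}:  v_{2} + v_{9} = v_{5} + v_{8} + v_{10}  ⟹  sig = [2:1,1,1]
  {3,4}:  v_{3} + v_{4} = v_{5} + v_{7} + v_{10}  ⟹  sig = [2:1,1,1]
  {4,7}:  v_{4} + v_{7} = v_{0} + v_{1} + v_{10}  ⟹  sig = [2:1,1,1]
  {4,8}:  v_{4} + v_{8} = v_{0} + v_{2} + v_{10}  ⟹  sig = [2:1,1,1]
  {0,3}:  v_{0} + v_{3} = v_{5} + 2·v_{7} + v_{8}  ⟹  sig = [2:1,1,2]
  {4,9}:  v_{4} + v_{9} = v_{0} + v_{5} + 2·v_{10}  ⟹  sig = [2:1,1,2]
  {1,3}:  v_{1} + v_{3} = 2·v_{5} + v_{6} + 2·v_{7} + v_{10}  ⟹  sig = [2:1,1,2,2]
  {0,6,9}:  v_{0} + v_{6} + v_{9} = v_{7} + v_{8}  ⟹  sig = [3:1,1]
  {4,5,6}:  v_{4} + v_{5} + v_{6} = v_{1} + v_{2}  ⟹  sig = [3:1,1]
  {3,8,10}:  v_{3} + v_{8} + v_{10} = v_{6} + 2·v_{9}  ⟹  sig = [3:1,2]
  {0,5,6,10}:  v_{0} + v_{5} + v_{6} + v_{10} = 0  ⟹  sig = [4:]
  {0,1,2,10}:  v_{0} + v_{1} + v_{2} + v_{10} = v_{4}  ⟹  sig = [4:1]
  {5,6,7,9}:  v_{5} + v_{6} + v_{7} + v_{9} = v_{3}  ⟹  sig = [4:1]
  {5,7,8,10}:  v_{5} + v_{7} + v_{8} + v_{10} = v_{9}  ⟹  sig = [4:1]

so the primitive-relation signature multiset is
    [2:]
    [2:]
    [2:1,1,1]
    [2:1,1,1]
    [2:1,1,1]
    [2:1,1,1]
    [2:1,1,1]
    [2:1,1,1]
    [2:1,1,2]
    [2:1,1,2]
    [2:1,1,2,2]
    [3:1,1]
    [3:1,1]
    [3:1,2]
    [4:]
    [4:1]
    [4:1]
    [4:1]


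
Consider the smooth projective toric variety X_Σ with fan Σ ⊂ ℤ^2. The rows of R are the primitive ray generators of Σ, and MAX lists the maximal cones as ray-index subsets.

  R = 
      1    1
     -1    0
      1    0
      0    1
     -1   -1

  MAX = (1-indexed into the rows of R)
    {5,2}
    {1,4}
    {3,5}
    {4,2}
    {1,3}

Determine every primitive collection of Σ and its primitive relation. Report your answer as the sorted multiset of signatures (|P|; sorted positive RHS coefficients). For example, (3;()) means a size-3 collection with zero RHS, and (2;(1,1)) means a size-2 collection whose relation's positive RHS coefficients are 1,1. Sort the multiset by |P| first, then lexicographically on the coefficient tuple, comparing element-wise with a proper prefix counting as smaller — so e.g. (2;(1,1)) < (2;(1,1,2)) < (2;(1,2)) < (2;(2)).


5 collections generate NE(X_Σ); each relation:

  P = {1,5}:  v_{1} + v_{5} = 0 — sig = (2;())
  P = {2,3}:  v_{2} + v_{3} = 0 — sig = (2;())
  P = {1,2}:  v_{1} + v_{2} = v_{4} — sig = (2;(1))
  P = {3,4}:  v_{3} + v_{4} = v_{1} — sig = (2;(1))
  P = {4,5}:  v_{4} + v_{5} = v_{2} — sig = (2;(1))

so the primitive-relation signature multiset is
{ (2;()) ×2,  (2;(1)) ×3 }


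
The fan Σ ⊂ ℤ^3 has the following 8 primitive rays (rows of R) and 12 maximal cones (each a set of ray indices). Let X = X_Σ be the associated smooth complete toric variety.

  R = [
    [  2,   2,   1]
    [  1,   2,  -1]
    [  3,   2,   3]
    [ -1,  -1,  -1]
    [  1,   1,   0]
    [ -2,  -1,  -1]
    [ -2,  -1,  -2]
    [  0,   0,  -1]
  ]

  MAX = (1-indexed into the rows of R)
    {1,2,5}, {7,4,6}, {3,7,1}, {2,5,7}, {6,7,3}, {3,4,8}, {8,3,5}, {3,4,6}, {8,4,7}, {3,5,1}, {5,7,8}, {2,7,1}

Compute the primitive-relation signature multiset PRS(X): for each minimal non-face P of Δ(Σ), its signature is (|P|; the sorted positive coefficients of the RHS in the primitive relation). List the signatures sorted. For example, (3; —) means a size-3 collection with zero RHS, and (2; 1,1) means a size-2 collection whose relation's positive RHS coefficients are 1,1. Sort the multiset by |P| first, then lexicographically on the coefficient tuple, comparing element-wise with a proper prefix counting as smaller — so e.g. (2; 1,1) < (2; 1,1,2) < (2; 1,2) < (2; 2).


14 collections generate NE(X_Σ); each relation:

  P = {1,4}:  v_{1} + v_{4} = v_{5}  so sig = (2; 1)
  P = {4,5}:  v_{4} + v_{5} = v_{8}  so sig = (2; 1)
  P = {6,8}:  v_{6} + v_{8} = v_{7}  so sig = (2; 1)
  P = {2,6}:  v_{2} + v_{6} = v_{1} + v_{3} + 3·v_{7}  so sig = (2; 1,1,3)
  P = {2,4}:  v_{2} + v_{4} = 2·v_{5} + v_{7}  so sig = (2; 1,2)
  P = {5,6}:  v_{5} + v_{6} = v_{3} + 2·v_{7}  so sig = (2; 1,2)
  P = {2,8}:  v_{2} + v_{8} = 3·v_{5} + v_{7}  so sig = (2; 1,3)
  P = {1,8}:  v_{1} + v_{8} = 2·v_{5}  so sig = (2; 2)
  P = {2,3}:  v_{2} + v_{3} = 2·v_{1}  so sig = (2; 2)
  P = {1,6}:  v_{1} + v_{6} = 2·v_{3} + 3·v_{7}  so sig = (2; 2,3)
  P = {3,4,7}:  v_{3} + v_{4} + v_{7} = 0  so sig = (3; —)
  P = {1,5,7}:  v_{1} + v_{5} + v_{7} = v_{2}  so sig = (3; 1)
  P = {3,5,7}:  v_{3} + v_{5} + v_{7} = v_{1}  so sig = (3; 1)
  P = {3,7,8}:  v_{3} + v_{7} + v_{8} = v_{5}  so sig = (3; 1)

Sorted signature multiset PRS(X):
    (2; 1)
    (2; 1)
    (2; 1)
    (2; 1,1,3)
    (2; 1,2)
    (2; 1,2)
    (2; 1,3)
    (2; 2)
    (2; 2)
    (2; 2,3)
    (3; —)
    (3; 1)
    (3; 1)
    (3; 1)


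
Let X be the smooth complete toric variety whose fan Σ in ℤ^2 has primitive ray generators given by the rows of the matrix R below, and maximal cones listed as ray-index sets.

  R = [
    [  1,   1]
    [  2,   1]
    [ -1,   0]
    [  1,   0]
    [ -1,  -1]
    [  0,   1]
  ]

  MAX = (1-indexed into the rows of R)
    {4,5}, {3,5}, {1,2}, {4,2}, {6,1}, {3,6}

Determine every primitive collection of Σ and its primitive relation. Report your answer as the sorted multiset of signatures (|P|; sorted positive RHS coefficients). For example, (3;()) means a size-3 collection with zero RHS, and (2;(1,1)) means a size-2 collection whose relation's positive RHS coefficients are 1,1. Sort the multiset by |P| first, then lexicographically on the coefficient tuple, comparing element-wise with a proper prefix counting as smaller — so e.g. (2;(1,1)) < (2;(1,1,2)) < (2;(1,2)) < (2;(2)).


Minimal non-faces — 9 found among 6 rays, 6 max cones:

  {1,5}:  v_{1} + v_{5} = 0  so sig = (2;())
  {3,4}:  v_{3} + v_{4} = 0  so sig = (2;())
  {1,3}:  v_{1} + v_{3} = v_{6}  so sig = (2;(1))
  {1,4}:  v_{1} + v_{4} = v_{2}  so sig = (2;(1))
  {2,3}:  v_{2} + v_{3} = v_{1}  so sig = (2;(1))
  {2,5}:  v_{2} + v_{5} = v_{4}  so sig = (2;(1))
  {4,6}:  v_{4} + v_{6} = v_{1}  so sig = (2;(1))
  {5,6}:  v_{5} + v_{6} = v_{3}  so sig = (2;(1))
  {2,6}:  v_{2} + v_{6} = 2·v_{1}  so sig = (2;(2))

Sorted signature multiset PRS(X):
    (2;())
    (2;())
    (2;(1))
    (2;(1))
    (2;(1))
    (2;(1))
    (2;(1))
    (2;(1))
    (2;(2))


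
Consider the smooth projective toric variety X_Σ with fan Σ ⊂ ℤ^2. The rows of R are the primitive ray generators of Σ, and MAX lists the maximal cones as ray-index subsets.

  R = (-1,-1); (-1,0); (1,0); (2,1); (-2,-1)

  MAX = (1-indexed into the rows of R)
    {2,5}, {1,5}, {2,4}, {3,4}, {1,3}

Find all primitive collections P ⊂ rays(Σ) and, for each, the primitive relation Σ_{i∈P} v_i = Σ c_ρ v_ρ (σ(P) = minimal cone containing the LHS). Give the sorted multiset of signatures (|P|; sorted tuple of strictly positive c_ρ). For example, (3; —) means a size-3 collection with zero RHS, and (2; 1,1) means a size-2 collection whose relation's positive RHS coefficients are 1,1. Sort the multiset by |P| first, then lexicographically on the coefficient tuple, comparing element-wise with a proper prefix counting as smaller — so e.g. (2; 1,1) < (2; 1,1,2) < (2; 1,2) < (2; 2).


Primitive collections (5):

  • {2,3}:  v_{2} + v_{3} = 0  →  sig = (2; —)
  • {4,5}:  v_{4} + v_{5} = 0  →  sig = (2; —)
  • {1,2}:  v_{1} + v_{2} = v_{5}  →  sig = (2; 1)
  • {1,4}:  v_{1} + v_{4} = v_{3}  →  sig = (2; 1)
  • {3,5}:  v_{3} + v_{5} = v_{1}  →  sig = (2; 1)

Hence PRS(X_Σ) =
    |P|=2: 5 collections, coeffs (), (), (1), (1), (1)


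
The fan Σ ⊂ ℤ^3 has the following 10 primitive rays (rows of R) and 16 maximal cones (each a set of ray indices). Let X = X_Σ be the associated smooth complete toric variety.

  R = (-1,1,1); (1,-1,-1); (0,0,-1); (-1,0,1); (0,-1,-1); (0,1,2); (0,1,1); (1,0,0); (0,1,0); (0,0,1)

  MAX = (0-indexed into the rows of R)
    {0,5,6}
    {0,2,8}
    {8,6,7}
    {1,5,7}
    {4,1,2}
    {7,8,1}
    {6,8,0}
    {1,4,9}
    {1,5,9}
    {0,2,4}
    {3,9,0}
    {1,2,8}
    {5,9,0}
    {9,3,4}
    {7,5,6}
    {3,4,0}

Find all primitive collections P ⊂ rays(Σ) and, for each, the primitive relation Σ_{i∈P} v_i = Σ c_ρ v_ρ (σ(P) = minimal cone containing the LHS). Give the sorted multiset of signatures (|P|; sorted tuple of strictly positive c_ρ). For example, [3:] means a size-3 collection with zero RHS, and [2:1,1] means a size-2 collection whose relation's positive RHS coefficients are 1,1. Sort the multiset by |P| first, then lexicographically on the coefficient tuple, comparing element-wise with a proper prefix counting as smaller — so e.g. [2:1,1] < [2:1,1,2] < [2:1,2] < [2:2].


22 collections generate NE(X_Σ); each relation:

  {0,1}:  v_{0} + v_{1} = 0  so sig = [2:]
  {2,9}:  v_{2} + v_{9} = 0  so sig = [2:]
  {4,6}:  v_{4} + v_{6} = 0  so sig = [2:]
  {0,7}:  v_{0} + v_{7} = v_{6}  so sig = [2:1]
  {1,6}:  v_{1} + v_{6} = v_{7}  so sig = [2:1]
  {2,5}:  v_{2} + v_{5} = v_{6}  so sig = [2:1]
  {2,6}:  v_{2} + v_{6} = v_{8}  so sig = [2:1]
  {3,7}:  v_{3} + v_{7} = v_{9}  so sig = [2:1]
  {3,8}:  v_{3} + v_{8} = v_{0}  so sig = [2:1]
  {4,5}:  v_{4} + v_{5} = v_{9}  so sig = [2:1]
  {4,7}:  v_{4} + v_{7} = v_{1}  so sig = [2:1]
  {4,8}:  v_{4} + v_{8} = v_{2}  so sig = [2:1]
  {6,9}:  v_{6} + v_{9} = v_{5}  so sig = [2:1]
  {8,9}:  v_{8} + v_{9} = v_{6}  so sig = [2:1]
  {1,3}:  v_{1} + v_{3} = v_{4} + v_{9}  so sig = [2:1,1]
  {2,3}:  v_{2} + v_{3} = v_{0} + v_{4}  so sig = [2:1,1]
  {2,7}:  v_{2} + v_{7} = v_{1} + v_{8}  so sig = [2:1,1]
  {3,6}:  v_{3} + v_{6} = v_{0} + v_{9}  so sig = [2:1,1]
  {7,9}:  v_{7} + v_{9} = v_{1} + v_{5}  so sig = [2:1,1]
  {3,5}:  v_{3} + v_{5} = v_{0} + 2·v_{9}  so sig = [2:1,2]
  {5,8}:  v_{5} + v_{8} = 2·v_{6}  so sig = [2:2]
  {0,4,9}:  v_{0} + v_{4} + v_{9} = v_{3}  so sig = [3:1]

Signatures (|P|; sorted positive RHS coefficients), sorted:
    [2:]
    [2:]
    [2:]
    [2:1]
    [2:1]
    [2:1]
    [2:1]
    [2:1]
    [2:1]
    [2:1]
    [2:1]
    [2:1]
    [2:1]
    [2:1]
    [2:1,1]
    [2:1,1]
    [2:1,1]
    [2:1,1]
    [2:1,1]
    [2:1,2]
    [2:2]
    [3:1]


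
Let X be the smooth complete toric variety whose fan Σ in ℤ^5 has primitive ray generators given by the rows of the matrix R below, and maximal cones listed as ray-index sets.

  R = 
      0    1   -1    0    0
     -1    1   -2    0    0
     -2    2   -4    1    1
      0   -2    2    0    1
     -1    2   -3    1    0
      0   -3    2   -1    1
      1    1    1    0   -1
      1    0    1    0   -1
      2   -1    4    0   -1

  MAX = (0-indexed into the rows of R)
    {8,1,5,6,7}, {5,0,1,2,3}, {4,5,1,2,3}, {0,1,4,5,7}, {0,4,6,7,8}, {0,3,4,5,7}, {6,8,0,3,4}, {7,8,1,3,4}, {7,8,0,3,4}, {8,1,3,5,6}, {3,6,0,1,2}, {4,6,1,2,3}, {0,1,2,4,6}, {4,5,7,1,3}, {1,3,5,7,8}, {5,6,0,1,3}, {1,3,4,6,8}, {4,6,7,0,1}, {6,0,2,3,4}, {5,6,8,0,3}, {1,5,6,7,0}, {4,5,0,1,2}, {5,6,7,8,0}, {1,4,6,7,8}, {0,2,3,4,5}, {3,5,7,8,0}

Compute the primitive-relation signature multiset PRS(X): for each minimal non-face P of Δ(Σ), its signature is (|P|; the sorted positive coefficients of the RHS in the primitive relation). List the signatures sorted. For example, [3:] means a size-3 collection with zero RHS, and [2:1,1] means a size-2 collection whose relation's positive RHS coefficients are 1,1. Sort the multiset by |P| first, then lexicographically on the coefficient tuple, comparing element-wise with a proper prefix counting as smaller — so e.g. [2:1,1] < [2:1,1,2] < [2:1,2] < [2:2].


|primitive collections| = 9. Relations:

  P = {2,7}:  v_{2} + v_{7} = v_{4}  so sig = [2:1]
  P = {2,8}:  v_{2} + v_{8} = v_{3} + v_{4} + v_{6}  so sig = [2:1,1,1]
  P = {4,5,6}:  v_{4} + v_{5} + v_{6} = 0  so sig = [3:]
  P = {0,1,8}:  v_{0} + v_{1} + v_{8} = v_{6}  so sig = [3:1]
  P = {3,6,7}:  v_{3} + v_{6} + v_{7} = v_{8}  so sig = [3:1]
  P = {4,5,8}:  v_{4} + v_{5} + v_{8} = v_{3} + v_{7}  so sig = [3:1,1]
  P = {2,5,6}:  v_{2} + v_{5} + v_{6} = v_{0} + v_{1} + v_{3}  so sig = [3:1,1,1]
  P = {0,1,3,7}:  v_{0} + v_{1} + v_{3} + v_{7} = 0  so sig = [4:]
  P = {0,1,3,4}:  v_{0} + v_{1} + v_{3} + v_{4} = v_{2}  so sig = [4:1]

Signatures (|P|; sorted positive RHS coefficients), sorted:
    [2:1]
    [2:1,1,1]
    [3:]
    [3:1]
    [3:1]
    [3:1,1]
    [3:1,1,1]
    [4:]
    [4:1]


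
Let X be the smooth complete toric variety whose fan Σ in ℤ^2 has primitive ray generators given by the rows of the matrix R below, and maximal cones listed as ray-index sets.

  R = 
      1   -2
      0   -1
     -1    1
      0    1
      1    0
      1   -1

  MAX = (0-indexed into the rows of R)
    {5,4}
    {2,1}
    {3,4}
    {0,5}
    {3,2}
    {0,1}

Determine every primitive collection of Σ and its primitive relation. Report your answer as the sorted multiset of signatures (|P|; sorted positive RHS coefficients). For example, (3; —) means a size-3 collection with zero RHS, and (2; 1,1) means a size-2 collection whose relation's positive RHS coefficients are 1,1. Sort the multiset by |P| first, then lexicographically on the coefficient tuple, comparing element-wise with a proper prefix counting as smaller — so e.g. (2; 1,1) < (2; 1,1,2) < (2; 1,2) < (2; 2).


Primitive collections (9):

  {1,3}:  v_{1} + v_{3} = 0  ⟹  sig = (2; —)
  {2,5}:  v_{2} + v_{5} = 0  ⟹  sig = (2; —)
  {0,2}:  v_{0} + v_{2} = v_{1}  ⟹  sig = (2; 1)
  {0,3}:  v_{0} + v_{3} = v_{5}  ⟹  sig = (2; 1)
  {1,4}:  v_{1} + v_{4} = v_{5}  ⟹  sig = (2; 1)
  {1,5}:  v_{1} + v_{5} = v_{0}  ⟹  sig = (2; 1)
  {2,4}:  v_{2} + v_{4} = v_{3}  ⟹  sig = (2; 1)
  {3,5}:  v_{3} + v_{5} = v_{4}  ⟹  sig = (2; 1)
  {0,4}:  v_{0} + v_{4} = 2·v_{5}  ⟹  sig = (2; 2)

so the primitive-relation signature multiset is
{ (2; —) ×2,  (2; 1) ×6,  (2; 2) }
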